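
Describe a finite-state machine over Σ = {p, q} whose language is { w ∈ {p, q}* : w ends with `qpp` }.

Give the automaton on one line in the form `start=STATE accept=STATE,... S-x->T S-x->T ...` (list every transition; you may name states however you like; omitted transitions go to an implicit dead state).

start=A accept=D A-p->A A-q->B B-p->C B-q->B C-p->D C-q->B D-p->A D-q->B

Remember how much of `qpp` the current input suffix matches. State A means no match yet; B means the last symbol is `q`; C means the last 2 symbols are `qp`; D means the last 3 symbols are `qpp`. Only D accepts. On a mismatch, fall back to the longest proper suffix that is still a prefix of `qpp`.
With 4 states:
       p  q 
>  A   A  B 
   B   C  B 
   C   D  B 
 * D   A  B 
(> = start, * = accepting)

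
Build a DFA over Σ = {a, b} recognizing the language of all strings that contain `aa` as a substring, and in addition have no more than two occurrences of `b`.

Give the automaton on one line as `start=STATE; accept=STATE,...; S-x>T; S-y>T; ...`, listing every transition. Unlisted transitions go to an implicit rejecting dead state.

Build one automaton per condition and run them in lockstep. One (3 states) tracks whether and how much of `aa` has been seen; the other (4 states) tracks the count of `b`s, saturating at 3. Each combined state is a pair, one component from each; accept when both components accept. After merging equivalent states the machine shrinks.
With 10 states:
        a   b  
>  q0   q1  q2 
   q1   q3  q2 
   q2   q4  q5 
 * q3   q3  q6 
   q4   q6  q5 
   q5   q7  q8 
 * q6   q6  q9 
   q7   q9  q8 
   q8   q8  q8 
 * q9   q9  q8 
(> = start, * = accepting)

start=q0; accept=q3,q6,q9; q0-a>q1; q0-b>q2; q1-a>q3; q1-b>q2; q2-a>q4; q2-b>q5; q3-a>q3; q3-b>q6; q4-a>q6; q4-b>q5; q5-a>q7; q5-b>q8; q6-a>q6; q6-b>q9; q7-a>q9; q7-b>q8; q8-a>q8; q8-b>q8; q9-a>q9; q9-b>q8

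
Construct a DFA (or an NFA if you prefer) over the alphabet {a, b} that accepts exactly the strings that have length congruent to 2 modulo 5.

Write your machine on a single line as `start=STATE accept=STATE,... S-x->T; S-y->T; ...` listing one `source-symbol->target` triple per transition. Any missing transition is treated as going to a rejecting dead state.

Only the length mod 5 matters, so use a 5-cycle: from any state, every input symbol moves to the next state, wrapping S4 back to S0. Mark S2 accepting.
With 5 states:
        a   b  
>  S0   S1  S1 
   S1   S2  S2 
 * S2   S3  S3 
   S3   S4  S4 
   S4   S0  S0 
(> = start, * = accepting)

start=S0; accept=S2; S0-a->S1; S0-b->S1; S1-a->S2; S1-b->S2; S2-a->S3; S2-b->S3; S3-a->S4; S3-b->S4; S4-a->S0; S4-b->S0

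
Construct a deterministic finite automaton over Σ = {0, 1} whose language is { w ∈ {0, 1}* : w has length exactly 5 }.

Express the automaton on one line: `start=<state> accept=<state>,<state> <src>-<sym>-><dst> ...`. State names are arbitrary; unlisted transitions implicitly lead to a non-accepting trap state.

start=S0 accept=S5 S0-0->S1 S0-1->S1 S1-0->S2 S1-1->S2 S2-0->S3 S2-1->S3 S3-0->S4 S3-1->S4 S4-0->S5 S4-1->S5 S5-0->S6 S5-1->S6 S6-0->S6 S6-1->S6

Count input length up to 6: every symbol moves from S0 toward S6, which means 'more than 5' and absorbs. Accept from {S5}.
7 states suffice.
        0   1  
>  S0   S1  S1 
   S1   S2  S2 
   S2   S3  S3 
   S3   S4  S4 
   S4   S5  S5 
 * S5   S6  S6 
   S6   S6  S6 
(> = start, * = accepting)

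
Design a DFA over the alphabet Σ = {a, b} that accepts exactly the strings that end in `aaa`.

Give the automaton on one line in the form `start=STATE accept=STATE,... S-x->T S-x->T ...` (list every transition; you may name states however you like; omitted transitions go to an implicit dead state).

start=q0 accept=q3 q0-a->q1 q0-b->q0 q1-a->q2 q1-b->q0 q2-a->q3 q2-b->q0 q3-a->q3 q3-b->q0

Let each state record the length of the longest suffix of the input read so far that is also a prefix of `aaa`. q1 means the last symbol is `a`; q2 means the last 2 symbols are `aa`; q3 means the last 3 symbols are `aaa`. Accept only at q3, where the string currently ends in `aaa`.
4 states suffice.
        a   b  
>  q0   q1  q0 
   q1   q2  q0 
   q2   q3  q0 
 * q3   q3  q0 
(> = start, * = accepting)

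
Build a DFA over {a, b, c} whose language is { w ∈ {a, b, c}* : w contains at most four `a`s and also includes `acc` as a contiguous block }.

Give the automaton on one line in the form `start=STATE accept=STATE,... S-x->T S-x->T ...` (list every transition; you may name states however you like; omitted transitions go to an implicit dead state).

start=S0 accept=S8,S12,S16,S19 S0-a->S1 S0-b->S0 S0-c->S0 S1-a->S2 S1-b->S3 S1-c->S4 S2-a->S5 S2-b->S6 S2-c->S7 S3-a->S2 S3-b->S3 S3-c->S3 S4-a->S2 S4-b->S3 S4-c->S8 S5-a->S9 S5-b->S10 S5-c->S11 S6-a->S5 S6-b->S6 S6-c->S6 S7-a->S5 S7-b->S6 S7-c->S12 S8-a->S12 S8-b->S8 S8-c->S8 S9-a->S13 S9-b->S14 S9-c->S15 S10-a->S9 S10-b->S10 S10-c->S10 S11-a->S9 S11-b->S10 S11-c->S16 S12-a->S16 S12-b->S12 S12-c->S12 S13-a->S13 S13-b->S17 S13-c->S18 S14-a->S13 S14-b->S14 S14-c->S14 S15-a->S13 S15-b->S14 S15-c->S19 S16-a->S19 S16-b->S16 S16-c->S16 S17-a->S13 S17-b->S17 S17-c->S17 S18-a->S13 S18-b->S17 S18-c->S20 S19-a->S20 S19-b->S19 S19-c->S19 S20-a->S20 S20-b->S20 S20-c->S20

Handle the two conditions separately and then intersect. The first has 6 states tracking the count of `a`s, saturating at 5; the second has 4 states tracking whether and how much of `acc` has been seen. A product state is a pair (one from each), accepting exactly when both do.
21 states suffice.
          a    b    c  
>  S0     S1   S0   S0 
   S1     S2   S3   S4 
   S2     S5   S6   S7 
   S3     S2   S3   S3 
   S4     S2   S3   S8 
   S5     S9  S10  S11 
   S6     S5   S6   S6 
   S7     S5   S6  S12 
 * S8    S12   S8   S8 
   S9    S13  S14  S15 
   S10    S9  S10  S10 
   S11    S9  S10  S16 
 * S12   S16  S12  S12 
   S13   S13  S17  S18 
   S14   S13  S14  S14 
   S15   S13  S14  S19 
 * S16   S19  S16  S16 
   S17   S13  S17  S17 
   S18   S13  S17  S20 
 * S19   S20  S19  S19 
   S20   S20  S20  S20 
(> = start, * = accepting)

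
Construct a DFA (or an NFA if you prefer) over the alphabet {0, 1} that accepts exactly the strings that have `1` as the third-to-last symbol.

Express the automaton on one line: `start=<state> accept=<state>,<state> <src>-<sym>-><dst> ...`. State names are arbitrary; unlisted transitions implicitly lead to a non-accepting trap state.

start=A accept=L,M,N,O A-0->B A-1->C B-0->D B-1->E C-0->F C-1->G D-0->H D-1->I E-0->J E-1->K F-0->L F-1->M G-0->N G-1->O H-0->H H-1->I I-0->J I-1->K J-0->L J-1->M K-0->N K-1->O L-0->H L-1->I M-0->J M-1->K N-0->L N-1->M O-0->N O-1->O

A DFA must remember the last 3 symbols (since which symbol is third-to-last isn't known until the input ends). Use one state per possible window of the last ≤3 symbols; accept from those whose window starts with `1`.
15 states suffice.
       0  1 
>  A   B  C 
   B   D  E 
   C   F  G 
   D   H  I 
   E   J  K 
   F   L  M 
   G   N  O 
   H   H  I 
   I   J  K 
   J   L  M 
   K   N  O 
 * L   H  I 
 * M   J  K 
 * N   L  M 
 * O   N  O 
(> = start, * = accepting)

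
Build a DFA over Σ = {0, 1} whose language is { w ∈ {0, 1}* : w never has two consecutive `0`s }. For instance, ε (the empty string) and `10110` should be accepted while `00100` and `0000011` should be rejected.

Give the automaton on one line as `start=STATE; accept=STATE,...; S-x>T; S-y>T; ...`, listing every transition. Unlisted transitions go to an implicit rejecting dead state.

start=A; accept=A,B; A-0>B; A-1>A; B-0>C; B-1>A; C-0>C; C-1>C

This is the complement of 'contains `00`'. Use the same substring-matching states — A through C holding how much of `00` has just been matched — but flip the accepting set: everything except the trap C accepts.
With 3 states:
       0  1 
>* A   B  A 
 * B   C  A 
   C   C  C 
(> = start, * = accepting)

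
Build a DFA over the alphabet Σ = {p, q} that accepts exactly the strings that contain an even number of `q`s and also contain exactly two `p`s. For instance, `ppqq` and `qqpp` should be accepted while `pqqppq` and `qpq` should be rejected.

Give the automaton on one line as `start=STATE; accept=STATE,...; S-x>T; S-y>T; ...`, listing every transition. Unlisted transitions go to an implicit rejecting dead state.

start=S0; accept=S3; S0-p>S1; S0-q>S2; S1-p>S3; S1-q>S4; S2-p>S4; S2-q>S0; S3-p>S5; S3-q>S6; S4-p>S6; S4-q>S1; S5-p>S5; S5-q>S5; S6-p>S5; S6-q>S3

Build one automaton per condition and run them in lockstep. The first has 2 states tracking the count of `q`s modulo 2; the second has 4 states tracking the count of `p`s, saturating at 3. A product state is a pair (one from each), accepting exactly when both do. After merging equivalent states the machine shrinks.
A 7-state machine:
        p   q  
>  S0   S1  S2 
   S1   S3  S4 
   S2   S4  S0 
 * S3   S5  S6 
   S4   S6  S1 
   S5   S5  S5 
   S6   S5  S3 
(> = start, * = accepting)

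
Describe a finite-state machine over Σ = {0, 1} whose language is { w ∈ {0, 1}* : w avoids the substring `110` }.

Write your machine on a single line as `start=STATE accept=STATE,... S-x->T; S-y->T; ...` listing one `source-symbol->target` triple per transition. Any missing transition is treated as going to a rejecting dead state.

This is the complement of 'contains `110`'. Use the same substring-matching states — A through D holding how much of `110` has just been matched — but flip the accepting set: everything except the trap D accepts.
       0  1 
>* A   A  B 
 * B   A  C 
 * C   D  C 
   D   D  D 
(> = start, * = accepting)

start=A; accept=A,B,C; A-0->A; A-1->B; B-0->A; B-1->C; C-0->D; C-1->C; D-0->D; D-1->D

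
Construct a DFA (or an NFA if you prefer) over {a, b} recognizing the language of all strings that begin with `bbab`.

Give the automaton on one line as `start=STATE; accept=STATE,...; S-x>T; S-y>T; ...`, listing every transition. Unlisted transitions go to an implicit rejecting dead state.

start=q0; accept=q4; q0-a>q5; q0-b>q1; q1-a>q5; q1-b>q2; q2-a>q3; q2-b>q5; q3-a>q5; q3-b>q4; q4-a>q4; q4-b>q4; q5-a>q5; q5-b>q5

Check the first 4 symbols one by one: q0 through q3 record how many have matched `bbab` so far; any wrong symbol goes to the dead state q5. After all 4 match we enter the accepting sink q4.
6 states suffice.
        a   b  
>  q0   q5  q1 
   q1   q5  q2 
   q2   q3  q5 
   q3   q5  q4 
 * q4   q4  q4 
   q5   q5  q5 
(> = start, * = accepting)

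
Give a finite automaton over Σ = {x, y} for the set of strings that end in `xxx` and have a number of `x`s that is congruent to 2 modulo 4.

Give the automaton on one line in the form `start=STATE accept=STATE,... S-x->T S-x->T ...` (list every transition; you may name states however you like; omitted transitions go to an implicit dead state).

start=q0 accept=q14 q0-x->q1 q0-y->q0 q1-x->q2 q1-y->q3 q2-x->q4 q2-y->q5 q3-x->q6 q3-y->q3 q4-x->q7 q4-y->q8 q5-x->q9 q5-y->q5 q6-x->q10 q6-y->q5 q7-x->q11 q7-y->q0 q8-x->q12 q8-y->q8 q9-x->q13 q9-y->q8 q10-x->q7 q10-y->q8 q11-x->q14 q11-y->q3 q12-x->q15 q12-y->q0 q13-x->q11 q13-y->q0 q14-x->q4 q14-y->q5 q15-x->q14 q15-y->q3

Run two small machines in parallel and take their product. The first has 4 states tracking how much of the suffix `xxx` has currently been matched; the second has 4 states tracking the count of `x`s modulo 4. A product state is a pair (one from each), accepting exactly when both do.
With 16 states:
          x    y  
>  q0     q1   q0 
   q1     q2   q3 
   q2     q4   q5 
   q3     q6   q3 
   q4     q7   q8 
   q5     q9   q5 
   q6    q10   q5 
   q7    q11   q0 
   q8    q12   q8 
   q9    q13   q8 
   q10    q7   q8 
   q11   q14   q3 
   q12   q15   q0 
   q13   q11   q0 
 * q14    q4   q5 
   q15   q14   q3 
(> = start, * = accepting)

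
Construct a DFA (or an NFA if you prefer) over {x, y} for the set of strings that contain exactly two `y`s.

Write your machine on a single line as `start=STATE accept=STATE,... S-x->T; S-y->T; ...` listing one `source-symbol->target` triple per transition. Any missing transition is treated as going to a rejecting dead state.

Only the number of `y`s matters, and only up to 3. Make a chain A → B → C → D advanced by each `y` (with D absorbing); every other symbol self-loops. The accepting set is {C}.
A 4-state machine:
       x  y 
>  A   A  B 
   B   B  C 
 * C   C  D 
   D   D  D 
(> = start, * = accepting)

start=A; accept=C; A-x->A; A-y->B; B-x->B; B-y->C; C-x->C; C-y->D; D-x->D; D-y->D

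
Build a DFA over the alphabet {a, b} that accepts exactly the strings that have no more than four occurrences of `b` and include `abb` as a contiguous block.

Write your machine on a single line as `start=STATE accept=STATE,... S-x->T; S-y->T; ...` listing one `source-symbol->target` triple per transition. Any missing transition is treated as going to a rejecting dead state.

start=q0; accept=q6,q10,q14; q0-a->q1; q0-b->q2; q1-a->q1; q1-b->q3; q2-a->q4; q2-b->q5; q3-a->q4; q3-b->q6; q4-a->q4; q4-b->q7; q5-a->q8; q5-b->q9; q6-a->q6; q6-b->q10; q7-a->q8; q7-b->q10; q8-a->q8; q8-b->q11; q9-a->q12; q9-b->q13; q10-a->q10; q10-b->q14; q11-a->q12; q11-b->q14; q12-a->q12; q12-b->q15; q13-a->q16; q13-b->q17; q14-a->q14; q14-b->q18; q15-a->q16; q15-b->q18; q16-a->q16; q16-b->q19; q17-a->q20; q17-b->q17; q18-a->q18; q18-b->q18; q19-a->q20; q19-b->q18; q20-a->q20; q20-b->q19

Run two small machines in parallel and take their product. One (6 states) tracks the count of `b`s, saturating at 5; the other (4 states) tracks whether and how much of `abb` has been seen. Each combined state is a pair, one component from each; accept when both components accept.
21 states suffice.
          a    b  
>  q0     q1   q2 
   q1     q1   q3 
   q2     q4   q5 
   q3     q4   q6 
   q4     q4   q7 
   q5     q8   q9 
 * q6     q6  q10 
   q7     q8  q10 
   q8     q8  q11 
   q9    q12  q13 
 * q10   q10  q14 
   q11   q12  q14 
   q12   q12  q15 
   q13   q16  q17 
 * q14   q14  q18 
   q15   q16  q18 
   q16   q16  q19 
   q17   q20  q17 
   q18   q18  q18 
   q19   q20  q18 
   q20   q20  q19 
(> = start, * = accepting)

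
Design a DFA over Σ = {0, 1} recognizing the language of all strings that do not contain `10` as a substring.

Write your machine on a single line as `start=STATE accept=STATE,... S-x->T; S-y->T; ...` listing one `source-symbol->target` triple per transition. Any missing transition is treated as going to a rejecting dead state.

Track partial matches of the forbidden pattern `10`. State s2 is a dead state reached once `10` has occurred; every other state accepts. s0 means no part of `10` is currently matched.
With 3 states:
        0   1  
>* s0   s0  s1 
 * s1   s2  s1 
   s2   s2  s2 
(> = start, * = accepting)

start=s0; accept=s0,s1; s0-0->s0; s0-1->s1; s1-0->s2; s1-1->s1; s2-0->s2; s2-1->s2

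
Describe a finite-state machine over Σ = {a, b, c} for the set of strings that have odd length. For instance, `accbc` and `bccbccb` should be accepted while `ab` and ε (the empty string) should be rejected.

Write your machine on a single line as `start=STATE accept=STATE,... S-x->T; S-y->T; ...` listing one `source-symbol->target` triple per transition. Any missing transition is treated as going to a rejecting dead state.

Only the length mod 2 matters, so use a 2-cycle: from any state, every input symbol moves to the next state, wrapping q1 back to q0. Mark q1 accepting.
A 2-state machine:
        a   b   c  
>  q0   q1  q1  q1 
 * q1   q0  q0  q0 
(> = start, * = accepting)

start=q0; accept=q1; q0-a->q1; q0-b->q1; q0-c->q1; q1-a->q0; q1-b->q0; q1-c->q0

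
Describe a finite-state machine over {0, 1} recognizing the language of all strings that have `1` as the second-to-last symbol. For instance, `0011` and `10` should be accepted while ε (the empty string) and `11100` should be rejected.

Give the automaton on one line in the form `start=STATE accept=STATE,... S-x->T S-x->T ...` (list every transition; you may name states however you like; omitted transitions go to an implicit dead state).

start=s0 accept=s5,s6 s0-0->s1 s0-1->s2 s1-0->s3 s1-1->s4 s2-0->s5 s2-1->s6 s3-0->s3 s3-1->s4 s4-0->s5 s4-1->s6 s5-0->s3 s5-1->s4 s6-0->s5 s6-1->s6

Because acceptance depends on a position counted from the end, the machine has to buffer the most recent 2 symbols. Make each state the string of the last up-to-2 symbols read; on input `x` shift the window left and append `x`. Accept when the buffered window has length 2 and begins with `1`.
        0   1  
>  s0   s1  s2 
   s1   s3  s4 
   s2   s5  s6 
   s3   s3  s4 
   s4   s5  s6 
 * s5   s3  s4 
 * s6   s5  s6 
(> = start, * = accepting)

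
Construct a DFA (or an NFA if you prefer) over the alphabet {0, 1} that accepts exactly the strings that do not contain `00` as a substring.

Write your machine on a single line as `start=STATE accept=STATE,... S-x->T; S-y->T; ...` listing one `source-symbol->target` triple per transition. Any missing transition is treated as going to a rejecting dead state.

start=s0; accept=s0,s1; s0-0->s1; s0-1->s0; s1-0->s2; s1-1->s0; s2-0->s2; s2-1->s2

This is the complement of 'contains `00`'. Use the same substring-matching states — s0 through s2 holding how much of `00` has just been matched — but flip the accepting set: everything except the trap s2 accepts.
3 states suffice.
        0   1  
>* s0   s1  s0 
 * s1   s2  s0 
   s2   s2  s2 
(> = start, * = accepting)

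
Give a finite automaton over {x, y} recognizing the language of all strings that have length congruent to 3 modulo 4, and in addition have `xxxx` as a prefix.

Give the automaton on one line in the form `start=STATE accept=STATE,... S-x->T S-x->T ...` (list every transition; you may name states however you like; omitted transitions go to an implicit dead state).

Build one automaton per condition and run them in lockstep. The first has 4 states tracking the input length modulo 4; the second has 6 states tracking whether the input so far still matches the prefix `xxxx`. A product state is a pair (one from each), accepting exactly when both do.
With 12 states:
          x    y  
>  s0     s1   s2 
   s1     s3   s4 
   s2     s4   s4 
   s3     s5   s6 
   s4     s6   s6 
   s5     s7   s8 
   s6     s8   s8 
   s7     s9   s9 
   s8     s2   s2 
   s9    s10  s10 
   s10   s11  s11 
 * s11    s7   s7 
(> = start, * = accepting)

start=s0 accept=s11 s0-x->s1 s0-y->s2 s1-x->s3 s1-y->s4 s2-x->s4 s2-y->s4 s3-x->s5 s3-y->s6 s4-x->s6 s4-y->s6 s5-x->s7 s5-y->s8 s6-x->s8 s6-y->s8 s7-x->s9 s7-y->s9 s8-x->s2 s8-y->s2 s9-x->s10 s9-y->s10 s10-x->s11 s10-y->s11 s11-x->s7 s11-y->s7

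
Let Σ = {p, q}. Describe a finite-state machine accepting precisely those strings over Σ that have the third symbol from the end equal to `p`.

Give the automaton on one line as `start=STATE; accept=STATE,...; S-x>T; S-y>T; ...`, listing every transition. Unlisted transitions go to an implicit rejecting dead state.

Because acceptance depends on a position counted from the end, the machine has to buffer the most recent 3 symbols. Make each state the string of the last up-to-3 symbols read; on input `x` shift the window left and append `x`. Accept when the buffered window has length 3 and begins with `p`.
       p  q 
>  A   B  C 
   B   D  E 
   C   F  G 
   D   H  I 
   E   J  K 
   F   L  M 
   G   N  O 
 * H   H  I 
 * I   J  K 
 * J   L  M 
 * K   N  O 
   L   H  I 
   M   J  K 
   N   L  M 
   O   N  O 
(> = start, * = accepting)

start=A; accept=H,I,J,K; A-p>B; A-q>C; B-p>D; B-q>E; C-p>F; C-q>G; D-p>H; D-q>I; E-p>J; E-q>K; F-p>L; F-q>M; G-p>N; G-q>O; H-p>H; H-q>I; I-p>J; I-q>K; J-p>L; J-q>M; K-p>N; K-q>O; L-p>H; L-q>I; M-p>J; M-q>K; N-p>L; N-q>M; O-p>N; O-q>O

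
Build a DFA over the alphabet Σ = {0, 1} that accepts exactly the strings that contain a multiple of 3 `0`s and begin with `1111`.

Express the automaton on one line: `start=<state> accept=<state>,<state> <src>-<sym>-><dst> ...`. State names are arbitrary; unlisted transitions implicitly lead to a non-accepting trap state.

Handle the two conditions separately and then intersect. The first has 3 states tracking the count of `0`s modulo 3; the second has 6 states tracking whether the input so far still matches the prefix `1111`. A product state is a pair (one from each), accepting exactly when both do. Equivalent product states are then merged.
        0   1  
>  q0   q1  q2 
   q1   q1  q1 
   q2   q1  q3 
   q3   q1  q4 
   q4   q1  q5 
 * q5   q6  q5 
   q6   q7  q6 
   q7   q5  q7 
(> = start, * = accepting)

start=q0 accept=q5 q0-0->q1 q0-1->q2 q1-0->q1 q1-1->q1 q2-0->q1 q2-1->q3 q3-0->q1 q3-1->q4 q4-0->q1 q4-1->q5 q5-0->q6 q5-1->q5 q6-0->q7 q6-1->q6 q7-0->q5 q7-1->q7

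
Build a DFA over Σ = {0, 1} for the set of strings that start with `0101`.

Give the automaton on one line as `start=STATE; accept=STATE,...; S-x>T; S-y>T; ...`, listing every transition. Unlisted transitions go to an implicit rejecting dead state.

start=q0; accept=q4; q0-0>q1; q0-1>q5; q1-0>q5; q1-1>q2; q2-0>q3; q2-1>q5; q3-0>q5; q3-1>q4; q4-0>q4; q4-1>q4; q5-0>q5; q5-1>q5

Walk along `0101` while the input agrees: from q0 take `0` to q1, and so on. Any deviation drops to the rejecting sink q5. Once q4 is reached the prefix is confirmed and every continuation is accepted.
With 6 states:
        0   1  
>  q0   q1  q5 
   q1   q5  q2 
   q2   q3  q5 
   q3   q5  q4 
 * q4   q4  q4 
   q5   q5  q5 
(> = start, * = accepting)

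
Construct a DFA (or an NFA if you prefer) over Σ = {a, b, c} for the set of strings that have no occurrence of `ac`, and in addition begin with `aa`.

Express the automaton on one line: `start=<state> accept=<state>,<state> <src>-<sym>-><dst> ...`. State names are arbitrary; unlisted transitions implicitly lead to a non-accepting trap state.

start=S0 accept=S3,S6 S0-a->S1 S0-b->S2 S0-c->S2 S1-a->S3 S1-b->S2 S1-c->S4 S2-a->S5 S2-b->S2 S2-c->S2 S3-a->S3 S3-b->S6 S3-c->S7 S4-a->S4 S4-b->S4 S4-c->S4 S5-a->S5 S5-b->S2 S5-c->S4 S6-a->S3 S6-b->S6 S6-c->S6 S7-a->S7 S7-b->S7 S7-c->S7

Build one automaton per condition and run them in lockstep. The first has 3 states tracking partial matches of the forbidden pattern `ac`; the second has 4 states tracking whether the input so far still matches the prefix `aa`. A product state is a pair (one from each), accepting exactly when both do.
8 states suffice.
        a   b   c  
>  S0   S1  S2  S2 
   S1   S3  S2  S4 
   S2   S5  S2  S2 
 * S3   S3  S6  S7 
   S4   S4  S4  S4 
   S5   S5  S2  S4 
 * S6   S3  S6  S6 
   S7   S7  S7  S7 
(> = start, * = accepting)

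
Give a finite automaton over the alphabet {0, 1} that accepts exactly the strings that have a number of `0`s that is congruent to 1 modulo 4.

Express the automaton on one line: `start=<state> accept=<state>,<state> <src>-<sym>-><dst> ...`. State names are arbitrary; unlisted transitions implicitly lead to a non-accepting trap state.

start=q0 accept=q1 q0-0->q1 q0-1->q0 q1-0->q2 q1-1->q1 q2-0->q3 q2-1->q2 q3-0->q0 q3-1->q3

The only thing that matters is how many `0`s have appeared, reduced mod 4. Use one state per residue: q0 for 0, …, q3 for 3. Reading `0` moves to the next residue; anything else stays put. q1 is accepting.
With 4 states:
        0   1  
>  q0   q1  q0 
 * q1   q2  q1 
   q2   q3  q2 
   q3   q0  q3 
(> = start, * = accepting)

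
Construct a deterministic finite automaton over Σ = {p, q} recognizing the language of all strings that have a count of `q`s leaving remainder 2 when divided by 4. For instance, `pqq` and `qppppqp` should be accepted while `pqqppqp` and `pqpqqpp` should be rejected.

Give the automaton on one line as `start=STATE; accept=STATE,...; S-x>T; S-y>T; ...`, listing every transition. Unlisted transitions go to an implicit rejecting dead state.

start=s0; accept=s2; s0-p>s0; s0-q>s1; s1-p>s1; s1-q>s2; s2-p>s2; s2-q>s3; s3-p>s3; s3-q>s0

The only thing that matters is how many `q`s have appeared, reduced mod 4. Use one state per residue: s0 for 0, …, s3 for 3. Reading `q` moves to the next residue; anything else stays put. s2 is accepting.
With 4 states:
        p   q  
>  s0   s0  s1 
   s1   s1  s2 
 * s2   s2  s3 
   s3   s3  s0 
(> = start, * = accepting)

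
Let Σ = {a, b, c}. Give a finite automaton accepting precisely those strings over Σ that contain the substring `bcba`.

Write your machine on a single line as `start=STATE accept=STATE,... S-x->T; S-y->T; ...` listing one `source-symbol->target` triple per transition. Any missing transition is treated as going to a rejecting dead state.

start=s0; accept=s4; s0-a->s0; s0-b->s1; s0-c->s0; s1-a->s0; s1-b->s1; s1-c->s2; s2-a->s0; s2-b->s3; s2-c->s0; s3-a->s4; s3-b->s1; s3-c->s2; s4-a->s4; s4-b->s4; s4-c->s4

Track how much of `bcba` has been matched so far: state s0 is no progress, s4 is the absorbing accept state reached once `bcba` has occurred. Intermediate states record partial matches; on a mismatch, fall back to the longest reusable overlap.
A 5-state machine:
        a   b   c  
>  s0   s0  s1  s0 
   s1   s0  s1  s2 
   s2   s0  s3  s0 
   s3   s4  s1  s2 
 * s4   s4  s4  s4 
(> = start, * = accepting)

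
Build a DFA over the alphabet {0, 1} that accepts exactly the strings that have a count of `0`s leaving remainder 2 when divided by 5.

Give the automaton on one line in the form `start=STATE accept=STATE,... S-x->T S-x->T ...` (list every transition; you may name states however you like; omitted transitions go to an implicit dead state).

start=S0 accept=S2 S0-0->S1 S0-1->S0 S1-0->S2 S1-1->S1 S2-0->S3 S2-1->S2 S3-0->S4 S3-1->S3 S4-0->S0 S4-1->S4

The only thing that matters is how many `0`s have appeared, reduced mod 5. Use one state per residue: S0 for 0, …, S4 for 4. Reading `0` moves to the next residue; anything else stays put. S2 is accepting.
A 5-state machine:
        0   1  
>  S0   S1  S0 
   S1   S2  S1 
 * S2   S3  S2 
   S3   S4  S3 
   S4   S0  S4 
(> = start, * = accepting)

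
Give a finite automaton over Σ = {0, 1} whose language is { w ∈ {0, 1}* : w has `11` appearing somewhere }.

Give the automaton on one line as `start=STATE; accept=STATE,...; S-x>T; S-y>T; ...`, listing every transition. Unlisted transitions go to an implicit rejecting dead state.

Track how much of `11` has been matched so far: state S0 is no progress, S2 is the absorbing accept state reached once `11` has occurred. Intermediate states record partial matches; on a mismatch, fall back to the longest reusable overlap.
3 states suffice.
        0   1  
>  S0   S0  S1 
   S1   S0  S2 
 * S2   S2  S2 
(> = start, * = accepting)

start=S0; accept=S2; S0-0>S0; S0-1>S1; S1-0>S0; S1-1>S2; S2-0>S2; S2-1>S2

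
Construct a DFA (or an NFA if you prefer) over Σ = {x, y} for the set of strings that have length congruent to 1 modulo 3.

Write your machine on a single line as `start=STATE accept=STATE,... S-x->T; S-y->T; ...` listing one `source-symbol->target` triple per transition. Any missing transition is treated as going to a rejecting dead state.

start=S0; accept=S1; S0-x->S1; S0-y->S1; S1-x->S2; S1-y->S2; S2-x->S0; S2-y->S0

Count input length modulo 3: every symbol advances one step around the cycle S0 → S1 → S2 → S0. Accept at S1.
A 3-state machine:
        x   y  
>  S0   S1  S1 
 * S1   S2  S2 
   S2   S0  S0 
(> = start, * = accepting)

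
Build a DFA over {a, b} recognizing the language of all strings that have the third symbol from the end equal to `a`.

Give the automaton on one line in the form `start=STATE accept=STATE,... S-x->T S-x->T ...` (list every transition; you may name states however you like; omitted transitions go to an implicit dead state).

start=q0 accept=q7,q8,q9,q10 q0-a->q1 q0-b->q2 q1-a->q3 q1-b->q4 q2-a->q5 q2-b->q6 q3-a->q7 q3-b->q8 q4-a->q9 q4-b->q10 q5-a->q11 q5-b->q12 q6-a->q13 q6-b->q14 q7-a->q7 q7-b->q8 q8-a->q9 q8-b->q10 q9-a->q11 q9-b->q12 q10-a->q13 q10-b->q14 q11-a->q7 q11-b->q8 q12-a->q9 q12-b->q10 q13-a->q11 q13-b->q12 q14-a->q13 q14-b->q14

Because acceptance depends on a position counted from the end, the machine has to buffer the most recent 3 symbols. Make each state the string of the last up-to-3 symbols read; on input `x` shift the window left and append `x`. Accept when the buffered window has length 3 and begins with `a`.
15 states suffice.
          a    b  
>  q0     q1   q2 
   q1     q3   q4 
   q2     q5   q6 
   q3     q7   q8 
   q4     q9  q10 
   q5    q11  q12 
   q6    q13  q14 
 * q7     q7   q8 
 * q8     q9  q10 
 * q9    q11  q12 
 * q10   q13  q14 
   q11    q7   q8 
   q12    q9  q10 
   q13   q11  q12 
   q14   q13  q14 
(> = start, * = accepting)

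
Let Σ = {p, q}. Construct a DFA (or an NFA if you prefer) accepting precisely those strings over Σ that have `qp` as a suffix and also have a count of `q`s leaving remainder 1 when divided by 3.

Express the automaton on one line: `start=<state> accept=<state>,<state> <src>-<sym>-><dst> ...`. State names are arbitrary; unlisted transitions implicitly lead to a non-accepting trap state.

Handle the two conditions separately and then intersect. The first has 3 states tracking how much of the suffix `qp` has currently been matched; the second has 3 states tracking the count of `q`s modulo 3. A product state is a pair (one from each), accepting exactly when both do. Equivalent product states are then merged.
       p  q 
>  A   A  B 
   B   C  D 
 * C   E  D 
   D   D  A 
   E   E  D 
(> = start, * = accepting)

start=A accept=C A-p->A A-q->B B-p->C B-q->D C-p->E C-q->D D-p->D D-q->A E-p->E E-q->D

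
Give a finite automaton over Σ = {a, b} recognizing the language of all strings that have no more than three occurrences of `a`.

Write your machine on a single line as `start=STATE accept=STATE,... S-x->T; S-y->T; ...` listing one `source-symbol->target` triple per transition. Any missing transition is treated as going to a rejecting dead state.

Only the number of `a`s matters, and only up to 4. Make a chain q0 → q1 → q2 → q3 → q4 advanced by each `a` (with q4 absorbing); every other symbol self-loops. The accepting set is {q0, q1, q2, q3}.
5 states suffice.
        a   b  
>* q0   q1  q0 
 * q1   q2  q1 
 * q2   q3  q2 
 * q3   q4  q3 
   q4   q4  q4 
(> = start, * = accepting)

start=q0; accept=q0,q1,q2,q3; q0-a->q1; q0-b->q0; q1-a->q2; q1-b->q1; q2-a->q3; q2-b->q2; q3-a->q4; q3-b->q3; q4-a->q4; q4-b->q4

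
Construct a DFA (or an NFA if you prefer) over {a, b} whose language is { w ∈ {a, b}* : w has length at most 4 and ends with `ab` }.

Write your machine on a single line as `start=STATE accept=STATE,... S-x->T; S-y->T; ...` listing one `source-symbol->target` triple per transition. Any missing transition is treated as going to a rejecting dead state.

start=s0; accept=s4,s7,s10; s0-a->s1; s0-b->s2; s1-a->s3; s1-b->s4; s2-a->s3; s2-b->s5; s3-a->s6; s3-b->s7; s4-a->s6; s4-b->s8; s5-a->s6; s5-b->s8; s6-a->s9; s6-b->s10; s7-a->s9; s7-b->s11; s8-a->s9; s8-b->s11; s9-a->s12; s9-b->s13; s10-a->s12; s10-b->s14; s11-a->s12; s11-b->s14; s12-a->s12; s12-b->s13; s13-a->s12; s13-b->s14; s14-a->s12; s14-b->s14

Run two small machines in parallel and take their product. One (6 states) tracks the input length, saturating at 5; the other (3 states) tracks how much of the suffix `ab` has currently been matched. Each combined state is a pair, one component from each; accept when both components accept.
A 15-state machine:
          a    b  
>  s0     s1   s2 
   s1     s3   s4 
   s2     s3   s5 
   s3     s6   s7 
 * s4     s6   s8 
   s5     s6   s8 
   s6     s9  s10 
 * s7     s9  s11 
   s8     s9  s11 
   s9    s12  s13 
 * s10   s12  s14 
   s11   s12  s14 
   s12   s12  s13 
   s13   s12  s14 
   s14   s12  s14 
(> = start, * = accepting)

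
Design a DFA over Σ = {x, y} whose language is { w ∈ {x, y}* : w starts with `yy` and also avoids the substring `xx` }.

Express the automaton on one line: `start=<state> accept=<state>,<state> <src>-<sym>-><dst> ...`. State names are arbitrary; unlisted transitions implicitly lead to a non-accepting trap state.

start=q0 accept=q5,q6 q0-x->q1 q0-y->q2 q1-x->q3 q1-y->q4 q2-x->q1 q2-y->q5 q3-x->q3 q3-y->q3 q4-x->q1 q4-y->q4 q5-x->q6 q5-y->q5 q6-x->q7 q6-y->q5 q7-x->q7 q7-y->q7

Run two small machines in parallel and take their product. One (4 states) tracks whether the input so far still matches the prefix `yy`; the other (3 states) tracks partial matches of the forbidden pattern `xx`. Each combined state is a pair, one component from each; accept when both components accept.
        x   y  
>  q0   q1  q2 
   q1   q3  q4 
   q2   q1  q5 
   q3   q3  q3 
   q4   q1  q4 
 * q5   q6  q5 
 * q6   q7  q5 
   q7   q7  q7 
(> = start, * = accepting)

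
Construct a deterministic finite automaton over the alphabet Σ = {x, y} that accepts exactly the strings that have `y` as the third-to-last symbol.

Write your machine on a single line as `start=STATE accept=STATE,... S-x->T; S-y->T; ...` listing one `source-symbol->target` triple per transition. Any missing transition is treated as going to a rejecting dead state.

start=q0; accept=q11,q12,q13,q14; q0-x->q1; q0-y->q2; q1-x->q3; q1-y->q4; q2-x->q5; q2-y->q6; q3-x->q7; q3-y->q8; q4-x->q9; q4-y->q10; q5-x->q11; q5-y->q12; q6-x->q13; q6-y->q14; q7-x->q7; q7-y->q8; q8-x->q9; q8-y->q10; q9-x->q11; q9-y->q12; q10-x->q13; q10-y->q14; q11-x->q7; q11-y->q8; q12-x->q9; q12-y->q10; q13-x->q11; q13-y->q12; q14-x->q13; q14-y->q14

Because acceptance depends on a position counted from the end, the machine has to buffer the most recent 3 symbols. Make each state the string of the last up-to-3 symbols read; on input `x` shift the window left and append `x`. Accept when the buffered window has length 3 and begins with `y`.
15 states suffice.
          x    y  
>  q0     q1   q2 
   q1     q3   q4 
   q2     q5   q6 
   q3     q7   q8 
   q4     q9  q10 
   q5    q11  q12 
   q6    q13  q14 
   q7     q7   q8 
   q8     q9  q10 
   q9    q11  q12 
   q10   q13  q14 
 * q11    q7   q8 
 * q12    q9  q10 
 * q13   q11  q12 
 * q14   q13  q14 
(> = start, * = accepting)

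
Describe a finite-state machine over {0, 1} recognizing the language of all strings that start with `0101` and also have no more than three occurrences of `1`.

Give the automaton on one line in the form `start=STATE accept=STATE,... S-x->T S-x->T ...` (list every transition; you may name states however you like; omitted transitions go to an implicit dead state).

Build one automaton per condition and run them in lockstep. The first has 6 states tracking whether the input so far still matches the prefix `0101`; the second has 5 states tracking the count of `1`s, saturating at 4. A product state is a pair (one from each), accepting exactly when both do.
A 12-state machine:
          0    1  
>  q0     q1   q2 
   q1     q3   q4 
   q2     q2   q5 
   q3     q3   q2 
   q4     q6   q5 
   q5     q5   q7 
   q6     q2   q8 
   q7     q7   q9 
 * q8     q8  q10 
   q9     q9   q9 
 * q10   q10  q11 
   q11   q11  q11 
(> = start, * = accepting)

start=q0 accept=q8,q10 q0-0->q1 q0-1->q2 q1-0->q3 q1-1->q4 q2-0->q2 q2-1->q5 q3-0->q3 q3-1->q2 q4-0->q6 q4-1->q5 q5-0->q5 q5-1->q7 q6-0->q2 q6-1->q8 q7-0->q7 q7-1->q9 q8-0->q8 q8-1->q10 q9-0->q9 q9-1->q9 q10-0->q10 q10-1->q11 q11-0->q11 q11-1->q11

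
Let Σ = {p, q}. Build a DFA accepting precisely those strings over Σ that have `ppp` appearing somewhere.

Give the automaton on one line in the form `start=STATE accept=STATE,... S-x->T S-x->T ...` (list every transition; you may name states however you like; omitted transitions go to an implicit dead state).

start=A accept=D A-p->B A-q->A B-p->C B-q->A C-p->D C-q->A D-p->D D-q->D

States A..C record the length of the longest prefix of `ppp` that matches the current input suffix. Reaching D means `ppp` has been seen, and we stay there forever. Accept from D.
       p  q 
>  A   B  A 
   B   C  A 
   C   D  A 
 * D   D  D 
(> = start, * = accepting)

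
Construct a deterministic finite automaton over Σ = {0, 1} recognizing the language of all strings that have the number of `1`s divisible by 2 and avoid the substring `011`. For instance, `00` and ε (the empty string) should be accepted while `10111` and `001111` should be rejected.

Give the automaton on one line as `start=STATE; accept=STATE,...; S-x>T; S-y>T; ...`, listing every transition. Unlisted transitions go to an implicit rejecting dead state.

Build one automaton per condition and run them in lockstep. One (2 states) tracks the count of `1`s modulo 2; the other (4 states) tracks partial matches of the forbidden pattern `011`. Each combined state is a pair, one component from each; accept when both components accept.
        0   1  
>* q0   q1  q2 
 * q1   q1  q3 
   q2   q4  q0 
   q3   q4  q5 
   q4   q4  q6 
   q5   q5  q7 
 * q6   q1  q7 
   q7   q7  q5 
(> = start, * = accepting)

start=q0; accept=q0,q1,q6; q0-0>q1; q0-1>q2; q1-0>q1; q1-1>q3; q2-0>q4; q2-1>q0; q3-0>q4; q3-1>q5; q4-0>q4; q4-1>q6; q5-0>q5; q5-1>q7; q6-0>q1; q6-1>q7; q7-0>q7; q7-1>q5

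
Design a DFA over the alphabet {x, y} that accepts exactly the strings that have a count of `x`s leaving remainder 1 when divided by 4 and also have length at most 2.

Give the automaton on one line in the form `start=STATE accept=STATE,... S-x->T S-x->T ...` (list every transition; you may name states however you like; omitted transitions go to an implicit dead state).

start=A accept=B,E A-x->B A-y->C B-x->D B-y->E C-x->E C-y->D D-x->D D-y->D E-x->D E-y->D

Build one automaton per condition and run them in lockstep. One (4 states) tracks the count of `x`s modulo 4; the other (4 states) tracks the input length, saturating at 3. Each combined state is a pair, one component from each; accept when both components accept. Minimizing collapses redundant product states.
       x  y 
>  A   B  C 
 * B   D  E 
   C   E  D 
   D   D  D 
 * E   D  D 
(> = start, * = accepting)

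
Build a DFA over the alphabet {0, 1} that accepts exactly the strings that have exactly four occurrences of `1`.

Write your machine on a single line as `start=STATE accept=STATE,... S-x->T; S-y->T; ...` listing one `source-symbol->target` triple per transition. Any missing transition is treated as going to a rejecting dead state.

Count `1`s, saturating at 5: states S0 through S4 mean 0 through 4 `1`s seen; S5 means more than 4. Each `1` increments (capped at S5); other symbols loop. Accept from {S4}.
With 6 states:
        0   1  
>  S0   S0  S1 
   S1   S1  S2 
   S2   S2  S3 
   S3   S3  S4 
 * S4   S4  S5 
   S5   S5  S5 
(> = start, * = accepting)

start=S0; accept=S4; S0-0->S0; S0-1->S1; S1-0->S1; S1-1->S2; S2-0->S2; S2-1->S3; S3-0->S3; S3-1->S4; S4-0->S4; S4-1->S5; S5-0->S5; S5-1->S5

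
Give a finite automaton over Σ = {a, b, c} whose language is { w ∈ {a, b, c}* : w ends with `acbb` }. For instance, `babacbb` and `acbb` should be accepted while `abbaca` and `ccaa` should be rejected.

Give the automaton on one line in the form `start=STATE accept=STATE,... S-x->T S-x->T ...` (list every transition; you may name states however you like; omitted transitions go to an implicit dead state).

start=s0 accept=s4 s0-a->s1 s0-b->s0 s0-c->s0 s1-a->s1 s1-b->s0 s1-c->s2 s2-a->s1 s2-b->s3 s2-c->s0 s3-a->s1 s3-b->s4 s3-c->s0 s4-a->s1 s4-b->s0 s4-c->s0

Let each state record the length of the longest suffix of the input read so far that is also a prefix of `acbb`. s1 means the last symbol is `a`; s2 means the last 2 symbols are `ac`; s3 means the last 3 symbols are `acb`; s4 means the last 4 symbols are `acbb`. Accept only at s4, where the string currently ends in `acbb`.
With 5 states:
        a   b   c  
>  s0   s1  s0  s0 
   s1   s1  s0  s2 
   s2   s1  s3  s0 
   s3   s1  s4  s0 
 * s4   s1  s0  s0 
(> = start, * = accepting)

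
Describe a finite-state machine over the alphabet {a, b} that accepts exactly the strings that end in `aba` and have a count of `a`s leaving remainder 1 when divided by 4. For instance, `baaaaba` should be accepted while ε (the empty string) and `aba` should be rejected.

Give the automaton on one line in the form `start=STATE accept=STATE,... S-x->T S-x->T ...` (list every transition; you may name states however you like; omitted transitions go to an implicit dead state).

start=q0 accept=q15 q0-a->q1 q0-b->q0 q1-a->q2 q1-b->q3 q2-a->q4 q2-b->q5 q3-a->q6 q3-b->q7 q4-a->q8 q4-b->q9 q5-a->q10 q5-b->q11 q6-a->q4 q6-b->q5 q7-a->q2 q7-b->q7 q8-a->q1 q8-b->q12 q9-a->q13 q9-b->q14 q10-a->q8 q10-b->q9 q11-a->q4 q11-b->q11 q12-a->q15 q12-b->q0 q13-a->q1 q13-b->q12 q14-a->q8 q14-b->q14 q15-a->q2 q15-b->q3

Build one automaton per condition and run them in lockstep. One (4 states) tracks how much of the suffix `aba` has currently been matched; the other (4 states) tracks the count of `a`s modulo 4. Each combined state is a pair, one component from each; accept when both components accept.
With 16 states:
          a    b  
>  q0     q1   q0 
   q1     q2   q3 
   q2     q4   q5 
   q3     q6   q7 
   q4     q8   q9 
   q5    q10  q11 
   q6     q4   q5 
   q7     q2   q7 
   q8     q1  q12 
   q9    q13  q14 
   q10    q8   q9 
   q11    q4  q11 
   q12   q15   q0 
   q13    q1  q12 
   q14    q8  q14 
 * q15    q2   q3 
(> = start, * = accepting)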